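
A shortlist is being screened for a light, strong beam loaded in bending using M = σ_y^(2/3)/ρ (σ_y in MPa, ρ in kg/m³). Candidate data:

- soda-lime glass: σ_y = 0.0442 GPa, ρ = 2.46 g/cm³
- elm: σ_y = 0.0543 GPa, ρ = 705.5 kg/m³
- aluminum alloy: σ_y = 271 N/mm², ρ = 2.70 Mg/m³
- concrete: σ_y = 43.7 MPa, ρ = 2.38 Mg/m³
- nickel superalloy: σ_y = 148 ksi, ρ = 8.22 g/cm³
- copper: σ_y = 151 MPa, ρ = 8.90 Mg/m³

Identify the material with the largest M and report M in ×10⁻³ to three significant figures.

elm, M = 20.3×10⁻³

Convert each candidate to consistent units, then evaluate M:
  soda-lime glass: σ_y = 44.20 MPa, ρ = 2460 kg/m³
  elm: σ_y = 54.30 MPa, ρ = 705.5 kg/m³
  aluminum alloy: σ_y = 271.0 MPa, ρ = 2700 kg/m³
  concrete: σ_y = 43.70 MPa, ρ = 2380 kg/m³
  nickel superalloy: σ_y = 1020 MPa, ρ = 8220 kg/m³
  copper: σ_y = 151.0 MPa, ρ = 8900 kg/m³
  elm: M = 20.3×10⁻³
  aluminum alloy: M = 15.5×10⁻³
  nickel superalloy: M = 12.3×10⁻³
  concrete: M = 5.21×10⁻³
  soda-lime glass: M = 5.08×10⁻³
  copper: M = 3.19×10⁻³
Elm has the largest M.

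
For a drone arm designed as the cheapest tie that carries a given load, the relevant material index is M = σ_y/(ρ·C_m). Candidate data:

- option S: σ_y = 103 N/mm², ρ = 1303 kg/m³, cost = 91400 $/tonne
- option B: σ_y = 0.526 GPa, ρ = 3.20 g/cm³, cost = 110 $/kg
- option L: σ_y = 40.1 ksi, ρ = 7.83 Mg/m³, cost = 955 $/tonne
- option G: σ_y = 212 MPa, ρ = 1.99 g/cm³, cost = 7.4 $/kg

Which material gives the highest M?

option L

In SI units:
  option S: σ_y = 103.0 MPa, ρ = 1303 kg/m³, cost = 91.40 $/kg
  option B: σ_y = 526.0 MPa, ρ = 3200 kg/m³, cost = 110.0 $/kg
  option L: σ_y = 276.5 MPa, ρ = 7830 kg/m³, cost = 0.9550 $/kg
  option G: σ_y = 212.0 MPa, ρ = 1990 kg/m³, cost = 7.400 $/kg
  option L: M = 37.0 kN·m per $
  option G: M = 14.4 kN·m per $
  option B: M = 1.49 kN·m per $
  option S: M = 0.865 kN·m per $
Option L has the largest M.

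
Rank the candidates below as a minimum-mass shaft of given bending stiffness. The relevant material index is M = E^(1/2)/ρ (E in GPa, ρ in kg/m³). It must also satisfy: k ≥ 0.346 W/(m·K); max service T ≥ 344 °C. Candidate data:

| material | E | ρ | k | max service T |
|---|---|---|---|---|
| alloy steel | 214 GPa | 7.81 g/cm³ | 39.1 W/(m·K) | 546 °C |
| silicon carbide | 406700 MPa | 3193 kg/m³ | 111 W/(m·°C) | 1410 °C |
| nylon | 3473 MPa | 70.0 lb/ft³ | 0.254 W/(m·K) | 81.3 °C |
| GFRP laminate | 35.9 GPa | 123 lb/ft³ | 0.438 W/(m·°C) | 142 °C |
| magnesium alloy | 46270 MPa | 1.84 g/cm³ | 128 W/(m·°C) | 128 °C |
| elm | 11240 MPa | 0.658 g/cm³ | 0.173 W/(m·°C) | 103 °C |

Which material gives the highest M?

Screen on constraints: k ≥ 0.346 W/(m·K); max service T ≥ 344 °C. Survivors: alloy steel, silicon carbide.
After converting to SI:
  alloy steel: E = 214.0 GPa, ρ = 7810 kg/m³
  silicon carbide: E = 406.7 GPa, ρ = 3193 kg/m³
  silicon carbide: M = 6.32×10⁻³
  alloy steel: M = 1.87×10⁻³
Highest index: silicon carbide.

silicon carbide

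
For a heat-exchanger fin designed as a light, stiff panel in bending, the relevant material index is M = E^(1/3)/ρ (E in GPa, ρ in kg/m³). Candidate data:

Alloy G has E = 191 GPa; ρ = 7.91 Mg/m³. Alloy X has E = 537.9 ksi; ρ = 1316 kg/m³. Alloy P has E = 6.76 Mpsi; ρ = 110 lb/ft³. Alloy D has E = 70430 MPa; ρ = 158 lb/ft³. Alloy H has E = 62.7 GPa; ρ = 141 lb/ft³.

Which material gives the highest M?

alloy P

After converting to SI:
  alloy G: E = 191.0 GPa, ρ = 7910 kg/m³
  alloy X: E = 3.709 GPa, ρ = 1316 kg/m³
  alloy P: E = 46.61 GPa, ρ = 1762 kg/m³
  alloy D: E = 70.43 GPa, ρ = 2531 kg/m³
  alloy H: E = 62.70 GPa, ρ = 2259 kg/m³
  alloy P: M = 2.04×10⁻³
  alloy H: M = 1.76×10⁻³
  alloy D: M = 1.63×10⁻³
  alloy X: M = 1.18×10⁻³
  alloy G: M = 0.728×10⁻³
Alloy P has the largest M.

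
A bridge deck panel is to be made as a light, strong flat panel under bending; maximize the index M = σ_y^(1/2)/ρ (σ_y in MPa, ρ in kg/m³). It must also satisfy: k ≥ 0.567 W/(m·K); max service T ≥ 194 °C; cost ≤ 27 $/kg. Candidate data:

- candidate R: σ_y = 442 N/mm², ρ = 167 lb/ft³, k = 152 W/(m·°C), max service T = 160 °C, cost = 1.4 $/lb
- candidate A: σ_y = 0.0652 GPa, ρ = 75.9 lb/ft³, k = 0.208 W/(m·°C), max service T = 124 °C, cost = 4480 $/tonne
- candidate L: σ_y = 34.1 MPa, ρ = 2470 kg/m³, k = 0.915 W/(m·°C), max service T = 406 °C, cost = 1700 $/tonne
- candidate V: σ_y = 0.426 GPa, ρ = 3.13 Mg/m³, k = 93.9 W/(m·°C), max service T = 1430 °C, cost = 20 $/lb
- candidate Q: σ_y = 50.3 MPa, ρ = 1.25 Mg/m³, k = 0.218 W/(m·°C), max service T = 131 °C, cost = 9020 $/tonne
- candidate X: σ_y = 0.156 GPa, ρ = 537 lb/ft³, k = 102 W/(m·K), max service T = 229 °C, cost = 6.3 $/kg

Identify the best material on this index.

Screen on constraints: k ≥ 0.567 W/(m·K); max service T ≥ 194 °C; cost ≤ 27 $/kg. Survivors: candidate L, candidate X.
Putting every candidate on a common basis:
  candidate L: σ_y = 34.10 MPa, ρ = 2470 kg/m³
  candidate X: σ_y = 156.0 MPa, ρ = 8602 kg/m³
  candidate L: M = 2.36×10⁻³
  candidate X: M = 1.45×10⁻³
The maximum is for candidate L.

candidate L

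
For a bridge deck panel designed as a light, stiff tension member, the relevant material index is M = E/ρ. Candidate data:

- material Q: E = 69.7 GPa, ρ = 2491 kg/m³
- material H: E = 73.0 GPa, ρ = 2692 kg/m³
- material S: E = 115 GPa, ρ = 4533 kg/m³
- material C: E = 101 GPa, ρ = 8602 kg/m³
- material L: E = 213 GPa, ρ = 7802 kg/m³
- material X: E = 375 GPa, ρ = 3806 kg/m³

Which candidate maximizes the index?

Per-candidate index values:
  material X: M = 98.5 MN·m/kg
  material Q: M = 28.0 MN·m/kg
  material L: M = 27.3 MN·m/kg
  material H: M = 27.1 MN·m/kg
  material S: M = 25.4 MN·m/kg
  material C: M = 11.7 MN·m/kg
Highest index: material X.

material X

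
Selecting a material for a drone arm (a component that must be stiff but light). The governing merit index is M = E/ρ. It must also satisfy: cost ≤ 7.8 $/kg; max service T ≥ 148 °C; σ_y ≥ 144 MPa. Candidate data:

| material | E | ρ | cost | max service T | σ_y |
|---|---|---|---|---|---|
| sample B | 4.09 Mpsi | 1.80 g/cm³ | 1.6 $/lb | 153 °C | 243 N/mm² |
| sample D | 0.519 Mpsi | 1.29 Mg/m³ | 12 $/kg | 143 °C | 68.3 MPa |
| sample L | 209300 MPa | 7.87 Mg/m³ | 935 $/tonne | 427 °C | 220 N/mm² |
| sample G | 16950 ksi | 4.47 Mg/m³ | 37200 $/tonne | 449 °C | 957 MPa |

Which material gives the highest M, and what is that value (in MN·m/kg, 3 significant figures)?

sample L, M = 26.6 MN·m/kg

Screen on constraints: cost ≤ 7.8 $/kg; max service T ≥ 148 °C; σ_y ≥ 144 MPa. Survivors: sample B, sample L.
Convert each candidate to consistent units, then evaluate M:
  sample B: E = 28.20 GPa, ρ = 1800 kg/m³
  sample L: E = 209.3 GPa, ρ = 7870 kg/m³
  sample L: M = 26.6 MN·m/kg
  sample B: M = 15.7 MN·m/kg
Sample L ranks first.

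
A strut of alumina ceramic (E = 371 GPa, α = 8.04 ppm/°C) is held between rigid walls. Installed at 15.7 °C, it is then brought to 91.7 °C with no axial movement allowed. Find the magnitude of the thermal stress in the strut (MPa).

ΔT = 76.00 K. Constrained thermal stress σ = E·α·ΔT = 371.0×10³ MPa × 8.04×10⁻⁶ × 76.00 = 227 MPa (compressive).

227 MPa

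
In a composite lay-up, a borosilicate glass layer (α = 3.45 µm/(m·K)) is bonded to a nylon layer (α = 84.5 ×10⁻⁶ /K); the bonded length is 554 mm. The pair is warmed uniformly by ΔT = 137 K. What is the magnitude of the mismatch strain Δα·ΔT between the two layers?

Δα = |3.45 − 84.5|×10⁻⁶/K = 81.0×10⁻⁶/K.
Mismatch strain = Δα·ΔT = 81.0×10⁻⁶ × 137.0 = 0.0111.

0.0111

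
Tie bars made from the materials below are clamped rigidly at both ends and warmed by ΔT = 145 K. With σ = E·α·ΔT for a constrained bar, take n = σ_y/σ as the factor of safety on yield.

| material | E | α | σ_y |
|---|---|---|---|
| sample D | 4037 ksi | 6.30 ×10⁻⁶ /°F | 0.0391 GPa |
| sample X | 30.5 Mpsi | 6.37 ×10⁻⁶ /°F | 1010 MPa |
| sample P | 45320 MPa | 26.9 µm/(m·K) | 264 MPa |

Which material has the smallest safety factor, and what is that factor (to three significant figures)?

sample D, n = 0.854

Per material, after unit conversion:
  sample D: E = 27.83, α = 11.3, σ_y = 39.10 → σ = 45.8 MPa, n = 0.854
  sample X: E = 210.3, α = 11.5, σ_y = 1010 → σ = 350 MPa, n = 2.89
  sample P: E = 45.32, α = 26.9, σ_y = 264.0 → σ = 177 MPa, n = 1.49
Smallest n: sample D with n = 0.854.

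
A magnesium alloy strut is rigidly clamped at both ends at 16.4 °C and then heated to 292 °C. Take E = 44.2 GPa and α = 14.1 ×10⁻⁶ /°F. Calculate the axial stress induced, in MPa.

α = 14.1×10⁻⁶/°F × 9/5 = 25.4×10⁻⁶/K.
ΔT = 275.6 K. Constrained thermal stress σ = E·α·ΔT = 44.20×10³ MPa × 25.4×10⁻⁶ × 275.6 = 309 MPa (compressive).

309 MPa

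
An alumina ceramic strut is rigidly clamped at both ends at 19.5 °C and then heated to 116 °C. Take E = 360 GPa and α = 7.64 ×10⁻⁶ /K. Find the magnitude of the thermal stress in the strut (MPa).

ΔT = 96.50 K. Constrained thermal stress σ = E·α·ΔT = 360.0×10³ MPa × 7.64×10⁻⁶ × 96.50 = 265 MPa (compressive).

265 MPa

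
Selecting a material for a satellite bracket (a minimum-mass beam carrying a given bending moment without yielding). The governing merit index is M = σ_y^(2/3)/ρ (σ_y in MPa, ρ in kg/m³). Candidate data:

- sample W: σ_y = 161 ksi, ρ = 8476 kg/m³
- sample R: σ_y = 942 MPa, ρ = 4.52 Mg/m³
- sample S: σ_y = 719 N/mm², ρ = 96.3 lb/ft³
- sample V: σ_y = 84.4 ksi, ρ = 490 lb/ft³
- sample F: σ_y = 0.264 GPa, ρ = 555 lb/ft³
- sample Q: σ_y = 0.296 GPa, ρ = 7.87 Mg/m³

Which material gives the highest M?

sample S

Convert each candidate to consistent units, then evaluate M:
  sample W: σ_y = 1110 MPa, ρ = 8476 kg/m³
  sample R: σ_y = 942.0 MPa, ρ = 4520 kg/m³
  sample S: σ_y = 719.0 MPa, ρ = 1543 kg/m³
  sample V: σ_y = 581.9 MPa, ρ = 7849 kg/m³
  sample F: σ_y = 264.0 MPa, ρ = 8890 kg/m³
  sample Q: σ_y = 296.0 MPa, ρ = 7870 kg/m³
  sample S: M = 52.0×10⁻³
  sample R: M = 21.3×10⁻³
  sample W: M = 12.6×10⁻³
  sample V: M = 8.88×10⁻³
  sample Q: M = 5.64×10⁻³
  sample F: M = 4.63×10⁻³
Highest index: sample S.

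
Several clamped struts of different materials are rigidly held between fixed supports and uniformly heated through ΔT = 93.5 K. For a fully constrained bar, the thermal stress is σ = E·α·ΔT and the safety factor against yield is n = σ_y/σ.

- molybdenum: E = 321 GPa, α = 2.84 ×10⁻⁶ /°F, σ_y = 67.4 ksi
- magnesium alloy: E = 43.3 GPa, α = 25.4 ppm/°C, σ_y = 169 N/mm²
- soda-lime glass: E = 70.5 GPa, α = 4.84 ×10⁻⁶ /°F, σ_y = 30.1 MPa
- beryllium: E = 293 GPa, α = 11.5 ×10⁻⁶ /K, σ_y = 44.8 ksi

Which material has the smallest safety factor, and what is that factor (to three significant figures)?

soda-lime glass, n = 0.524

Per material, after unit conversion:
  molybdenum: E = 321.0, α = 5.11, σ_y = 464.7 → σ = 153 MPa, n = 3.03
  magnesium alloy: E = 43.30, α = 25.4, σ_y = 169.0 → σ = 103 MPa, n = 1.64
  soda-lime glass: E = 70.50, α = 8.71, σ_y = 30.10 → σ = 57.4 MPa, n = 0.524
  beryllium: E = 293.0, α = 11.5, σ_y = 308.9 → σ = 315 MPa, n = 0.980
Soda-lime glass has the lowest safety factor, n = 0.524.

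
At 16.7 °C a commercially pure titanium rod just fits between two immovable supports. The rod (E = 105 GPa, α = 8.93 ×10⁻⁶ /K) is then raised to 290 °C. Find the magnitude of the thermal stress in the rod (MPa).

ΔT = 273.3 K. Constrained thermal stress σ = E·α·ΔT = 105.0×10³ MPa × 8.93×10⁻⁶ × 273.3 = 256 MPa (compressive).

256 MPa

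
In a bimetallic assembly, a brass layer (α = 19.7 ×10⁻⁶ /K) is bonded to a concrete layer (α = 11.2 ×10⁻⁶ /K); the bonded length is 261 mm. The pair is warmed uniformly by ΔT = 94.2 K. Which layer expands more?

α(brass) = 19.7×10⁻⁶/K vs α(concrete) = 11.2×10⁻⁶/K.
Higher α expands more for the same ΔT: brass.

brass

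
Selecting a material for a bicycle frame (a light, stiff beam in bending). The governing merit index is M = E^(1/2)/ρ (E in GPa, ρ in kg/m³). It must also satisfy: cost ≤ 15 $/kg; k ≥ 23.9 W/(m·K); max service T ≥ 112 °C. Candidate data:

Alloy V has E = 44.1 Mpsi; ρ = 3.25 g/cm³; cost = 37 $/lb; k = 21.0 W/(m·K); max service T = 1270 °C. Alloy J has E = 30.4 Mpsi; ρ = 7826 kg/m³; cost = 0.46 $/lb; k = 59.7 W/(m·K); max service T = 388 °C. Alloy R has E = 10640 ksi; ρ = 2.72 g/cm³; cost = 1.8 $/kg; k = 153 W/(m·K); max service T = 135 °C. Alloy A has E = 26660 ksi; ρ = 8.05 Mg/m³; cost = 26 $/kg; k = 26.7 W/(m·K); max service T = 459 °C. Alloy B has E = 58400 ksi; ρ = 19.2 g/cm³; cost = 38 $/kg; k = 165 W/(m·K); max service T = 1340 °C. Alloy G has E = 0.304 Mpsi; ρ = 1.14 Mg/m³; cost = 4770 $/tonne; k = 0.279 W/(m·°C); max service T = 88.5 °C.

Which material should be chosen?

alloy R

Screen on constraints: cost ≤ 15 $/kg; k ≥ 23.9 W/(m·K); max service T ≥ 112 °C. Survivors: alloy J, alloy R.
Putting every candidate on a common basis:
  alloy J: E = 209.6 GPa, ρ = 7826 kg/m³
  alloy R: E = 73.36 GPa, ρ = 2720 kg/m³
  alloy R: M = 3.15×10⁻³
  alloy J: M = 1.85×10⁻³
Alloy R ranks first.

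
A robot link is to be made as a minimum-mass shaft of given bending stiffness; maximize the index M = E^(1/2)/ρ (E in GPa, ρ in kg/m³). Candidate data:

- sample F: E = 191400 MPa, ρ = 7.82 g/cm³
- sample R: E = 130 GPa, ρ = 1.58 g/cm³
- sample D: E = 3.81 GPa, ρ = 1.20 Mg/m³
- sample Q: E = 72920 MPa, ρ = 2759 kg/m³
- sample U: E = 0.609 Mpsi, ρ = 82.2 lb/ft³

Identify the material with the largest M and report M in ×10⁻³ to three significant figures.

Convert each candidate to consistent units, then evaluate M:
  sample F: E = 191.4 GPa, ρ = 7820 kg/m³
  sample R: E = 130.0 GPa, ρ = 1580 kg/m³
  sample D: E = 3.810 GPa, ρ = 1200 kg/m³
  sample Q: E = 72.92 GPa, ρ = 2759 kg/m³
  sample U: E = 4.199 GPa, ρ = 1317 kg/m³
  sample R: M = 7.22×10⁻³
  sample Q: M = 3.10×10⁻³
  sample F: M = 1.77×10⁻³
  sample D: M = 1.63×10⁻³
  sample U: M = 1.56×10⁻³
Highest index: sample R.

sample R, M = 7.22×10⁻³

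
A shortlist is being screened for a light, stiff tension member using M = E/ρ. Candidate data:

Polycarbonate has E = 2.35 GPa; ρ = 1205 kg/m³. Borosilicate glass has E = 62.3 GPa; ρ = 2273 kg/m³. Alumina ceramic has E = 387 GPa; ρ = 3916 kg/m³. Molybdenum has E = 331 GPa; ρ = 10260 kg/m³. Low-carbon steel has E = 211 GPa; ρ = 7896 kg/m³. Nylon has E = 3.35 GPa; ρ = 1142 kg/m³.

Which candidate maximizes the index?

alumina ceramic

Evaluate M for each candidate:
  alumina ceramic: M = 98.8 MN·m/kg
  molybdenum: M = 32.3 MN·m/kg
  borosilicate glass: M = 27.4 MN·m/kg
  low-carbon steel: M = 26.7 MN·m/kg
  nylon: M = 2.93 MN·m/kg
  polycarbonate: M = 1.95 MN·m/kg
Alumina ceramic has the largest M.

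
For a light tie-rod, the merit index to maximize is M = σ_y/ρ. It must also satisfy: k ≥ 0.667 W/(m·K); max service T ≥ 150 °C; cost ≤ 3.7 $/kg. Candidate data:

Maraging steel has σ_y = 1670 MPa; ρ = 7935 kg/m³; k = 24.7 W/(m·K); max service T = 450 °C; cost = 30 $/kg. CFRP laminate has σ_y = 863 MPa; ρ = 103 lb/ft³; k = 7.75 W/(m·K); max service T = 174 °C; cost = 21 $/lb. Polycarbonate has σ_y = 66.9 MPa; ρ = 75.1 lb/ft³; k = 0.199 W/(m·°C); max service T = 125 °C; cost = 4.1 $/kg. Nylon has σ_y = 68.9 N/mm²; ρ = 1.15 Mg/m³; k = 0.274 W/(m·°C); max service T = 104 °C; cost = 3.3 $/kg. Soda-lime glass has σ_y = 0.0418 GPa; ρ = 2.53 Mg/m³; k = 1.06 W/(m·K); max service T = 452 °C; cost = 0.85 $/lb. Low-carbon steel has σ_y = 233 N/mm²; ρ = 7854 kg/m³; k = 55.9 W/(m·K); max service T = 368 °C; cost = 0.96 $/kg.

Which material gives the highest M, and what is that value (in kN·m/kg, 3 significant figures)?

low-carbon steel, M = 29.7 kN·m/kg

Screen on constraints: k ≥ 0.667 W/(m·K); max service T ≥ 150 °C; cost ≤ 3.7 $/kg. Survivors: soda-lime glass, low-carbon steel.
After converting to SI:
  soda-lime glass: σ_y = 41.80 MPa, ρ = 2530 kg/m³
  low-carbon steel: σ_y = 233.0 MPa, ρ = 7854 kg/m³
  low-carbon steel: M = 29.7 kN·m/kg
  soda-lime glass: M = 16.5 kN·m/kg
Low-carbon steel ranks first.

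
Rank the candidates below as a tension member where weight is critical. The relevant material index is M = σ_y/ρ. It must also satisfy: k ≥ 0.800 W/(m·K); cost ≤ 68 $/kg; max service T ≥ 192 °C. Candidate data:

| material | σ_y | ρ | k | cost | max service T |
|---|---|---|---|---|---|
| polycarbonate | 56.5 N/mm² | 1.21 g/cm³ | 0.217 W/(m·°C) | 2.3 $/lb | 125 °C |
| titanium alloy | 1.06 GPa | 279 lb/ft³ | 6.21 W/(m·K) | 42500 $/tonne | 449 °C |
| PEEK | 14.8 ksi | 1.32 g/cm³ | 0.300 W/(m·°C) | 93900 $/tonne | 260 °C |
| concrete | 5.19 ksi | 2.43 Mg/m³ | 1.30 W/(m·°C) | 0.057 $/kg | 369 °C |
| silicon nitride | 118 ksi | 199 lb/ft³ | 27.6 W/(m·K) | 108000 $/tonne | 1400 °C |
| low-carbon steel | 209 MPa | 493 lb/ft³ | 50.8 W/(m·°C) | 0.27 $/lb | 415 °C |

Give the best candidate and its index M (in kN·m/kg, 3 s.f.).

titanium alloy, M = 237 kN·m/kg

Screen on constraints: k ≥ 0.800 W/(m·K); cost ≤ 68 $/kg; max service T ≥ 192 °C. Survivors: titanium alloy, concrete, low-carbon steel.
Putting every candidate on a common basis:
  titanium alloy: σ_y = 1060 MPa, ρ = 4469 kg/m³
  concrete: σ_y = 35.78 MPa, ρ = 2430 kg/m³
  low-carbon steel: σ_y = 209.0 MPa, ρ = 7897 kg/m³
  titanium alloy: M = 237 kN·m/kg
  low-carbon steel: M = 26.5 kN·m/kg
  concrete: M = 14.7 kN·m/kg
The maximum is for titanium alloy.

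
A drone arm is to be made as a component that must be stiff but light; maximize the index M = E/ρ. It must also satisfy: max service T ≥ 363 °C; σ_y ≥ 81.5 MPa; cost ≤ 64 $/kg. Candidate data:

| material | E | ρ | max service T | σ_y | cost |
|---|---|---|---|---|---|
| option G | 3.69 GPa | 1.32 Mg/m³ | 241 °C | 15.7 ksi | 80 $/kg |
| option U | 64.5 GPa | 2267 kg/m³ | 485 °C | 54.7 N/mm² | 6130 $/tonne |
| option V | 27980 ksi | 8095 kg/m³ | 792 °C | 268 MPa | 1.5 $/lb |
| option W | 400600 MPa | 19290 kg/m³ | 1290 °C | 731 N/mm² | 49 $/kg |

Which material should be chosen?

Screen on constraints: max service T ≥ 363 °C; σ_y ≥ 81.5 MPa; cost ≤ 64 $/kg. Survivors: option V, option W.
After converting to SI:
  option V: E = 192.9 GPa, ρ = 8095 kg/m³
  option W: E = 400.6 GPa, ρ = 19290 kg/m³
  option V: M = 23.8 MN·m/kg
  option W: M = 20.8 MN·m/kg
Option V has the largest M.

option V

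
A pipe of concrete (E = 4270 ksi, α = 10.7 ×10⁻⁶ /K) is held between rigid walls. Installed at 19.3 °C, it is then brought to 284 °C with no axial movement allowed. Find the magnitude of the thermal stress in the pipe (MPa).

E = 4270 ksi = 29.44 GPa.
ΔT = 264.7 K. Constrained thermal stress σ = E·α·ΔT = 29.44×10³ MPa × 10.7×10⁻⁶ × 264.7 = 83.4 MPa (compressive).

83.4 MPa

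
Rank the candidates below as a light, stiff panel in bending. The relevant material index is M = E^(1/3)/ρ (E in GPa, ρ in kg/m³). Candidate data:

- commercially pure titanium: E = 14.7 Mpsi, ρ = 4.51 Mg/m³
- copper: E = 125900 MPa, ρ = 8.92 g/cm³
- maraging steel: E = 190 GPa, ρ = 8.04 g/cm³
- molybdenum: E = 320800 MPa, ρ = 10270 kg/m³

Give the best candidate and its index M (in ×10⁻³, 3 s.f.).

commercially pure titanium, M = 1.03×10⁻³

Convert each candidate to consistent units, then evaluate M:
  commercially pure titanium: E = 101.4 GPa, ρ = 4510 kg/m³
  copper: E = 125.9 GPa, ρ = 8920 kg/m³
  maraging steel: E = 190.0 GPa, ρ = 8040 kg/m³
  molybdenum: E = 320.8 GPa, ρ = 10270 kg/m³
  commercially pure titanium: M = 1.03×10⁻³
  maraging steel: M = 0.715×10⁻³
  molybdenum: M = 0.667×10⁻³
  copper: M = 0.562×10⁻³
The maximum is for commercially pure titanium.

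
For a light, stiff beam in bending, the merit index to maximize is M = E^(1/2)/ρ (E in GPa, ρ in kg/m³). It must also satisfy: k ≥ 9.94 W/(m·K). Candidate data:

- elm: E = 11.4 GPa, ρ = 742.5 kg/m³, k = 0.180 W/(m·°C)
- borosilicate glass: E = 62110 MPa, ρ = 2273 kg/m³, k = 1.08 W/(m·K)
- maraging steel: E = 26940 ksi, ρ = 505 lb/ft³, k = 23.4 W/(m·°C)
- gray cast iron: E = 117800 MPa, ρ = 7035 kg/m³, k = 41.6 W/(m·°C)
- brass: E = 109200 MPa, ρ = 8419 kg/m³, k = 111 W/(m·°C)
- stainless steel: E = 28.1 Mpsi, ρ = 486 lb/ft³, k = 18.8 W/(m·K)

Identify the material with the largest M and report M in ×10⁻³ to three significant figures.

Screen on constraints: k ≥ 9.94 W/(m·K). Survivors: maraging steel, gray cast iron, brass, stainless steel.
Normalizing units and computing the index:
  maraging steel: E = 185.7 GPa, ρ = 8089 kg/m³
  gray cast iron: E = 117.8 GPa, ρ = 7035 kg/m³
  brass: E = 109.2 GPa, ρ = 8419 kg/m³
  stainless steel: E = 193.7 GPa, ρ = 7785 kg/m³
  stainless steel: M = 1.79×10⁻³
  maraging steel: M = 1.68×10⁻³
  gray cast iron: M = 1.54×10⁻³
  brass: M = 1.24×10⁻³
Highest index: stainless steel.

stainless steel, M = 1.79×10⁻³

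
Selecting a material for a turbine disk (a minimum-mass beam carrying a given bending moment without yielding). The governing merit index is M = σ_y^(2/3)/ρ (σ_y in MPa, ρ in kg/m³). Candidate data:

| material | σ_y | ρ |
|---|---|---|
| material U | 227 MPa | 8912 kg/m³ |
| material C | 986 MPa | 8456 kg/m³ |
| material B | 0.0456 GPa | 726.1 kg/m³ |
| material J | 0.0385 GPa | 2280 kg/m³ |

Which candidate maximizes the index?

material B

In SI units:
  material U: σ_y = 227.0 MPa, ρ = 8912 kg/m³
  material C: σ_y = 986.0 MPa, ρ = 8456 kg/m³
  material B: σ_y = 45.60 MPa, ρ = 726.1 kg/m³
  material J: σ_y = 38.50 MPa, ρ = 2280 kg/m³
  material B: M = 17.6×10⁻³
  material C: M = 11.7×10⁻³
  material J: M = 5.00×10⁻³
  material U: M = 4.18×10⁻³
Material B has the largest M.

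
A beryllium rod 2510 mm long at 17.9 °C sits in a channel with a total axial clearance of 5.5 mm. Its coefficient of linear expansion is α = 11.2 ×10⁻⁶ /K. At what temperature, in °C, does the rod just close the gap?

α·L₀·ΔT = 5.5 mm ⇒ ΔT = 5.5 / (11.2×10⁻⁶ × 2510.0) = 195.6 K.
T = 17.9 + 195.6 = 213.5 °C.

214 °C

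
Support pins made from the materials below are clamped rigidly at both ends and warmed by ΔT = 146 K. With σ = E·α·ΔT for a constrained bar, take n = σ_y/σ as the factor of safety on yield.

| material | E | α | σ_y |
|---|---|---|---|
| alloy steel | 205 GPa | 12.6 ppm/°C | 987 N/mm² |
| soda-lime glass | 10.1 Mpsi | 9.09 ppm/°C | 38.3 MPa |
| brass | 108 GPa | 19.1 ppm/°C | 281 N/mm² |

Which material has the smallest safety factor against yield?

soda-lime glass

Converting E to GPa, α to ×10⁻⁶/K, σ_y to MPa, then σ and n for each:
  alloy steel: E = 205.0, α = 12.6, σ_y = 987.0 → σ = 377 MPa, n = 2.62
  soda-lime glass: E = 69.64, α = 9.09, σ_y = 38.30 → σ = 92.4 MPa, n = 0.414
  brass: E = 108.0, α = 19.1, σ_y = 281.0 → σ = 301 MPa, n = 0.933
Soda-lime glass has the lowest safety factor, n = 0.414.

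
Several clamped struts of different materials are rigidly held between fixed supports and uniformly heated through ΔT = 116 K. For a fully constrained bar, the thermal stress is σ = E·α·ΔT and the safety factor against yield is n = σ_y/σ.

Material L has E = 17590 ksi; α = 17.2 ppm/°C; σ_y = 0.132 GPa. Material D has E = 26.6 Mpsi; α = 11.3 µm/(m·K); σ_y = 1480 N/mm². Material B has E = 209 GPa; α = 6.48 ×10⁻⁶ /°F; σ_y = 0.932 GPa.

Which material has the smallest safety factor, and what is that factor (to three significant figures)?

With everything in SI (GPa, ×10⁻⁶/K, MPa):
  material L: E = 121.3, α = 17.2, σ_y = 132.0 → σ = 242 MPa, n = 0.546
  material D: E = 183.4, α = 11.3, σ_y = 1480 → σ = 240 MPa, n = 6.16
  material B: E = 209.0, α = 11.7, σ_y = 932.0 → σ = 283 MPa, n = 3.30
Material L has the lowest safety factor, n = 0.546.

material L, n = 0.546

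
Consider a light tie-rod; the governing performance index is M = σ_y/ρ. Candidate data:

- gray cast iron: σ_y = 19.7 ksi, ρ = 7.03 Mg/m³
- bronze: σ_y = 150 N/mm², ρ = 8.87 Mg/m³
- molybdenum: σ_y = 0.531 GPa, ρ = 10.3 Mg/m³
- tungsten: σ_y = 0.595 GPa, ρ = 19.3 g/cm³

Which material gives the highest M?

molybdenum

Convert each candidate to consistent units, then evaluate M:
  gray cast iron: σ_y = 135.8 MPa, ρ = 7030 kg/m³
  bronze: σ_y = 150.0 MPa, ρ = 8870 kg/m³
  molybdenum: σ_y = 531.0 MPa, ρ = 10300 kg/m³
  tungsten: σ_y = 595.0 MPa, ρ = 19300 kg/m³
  molybdenum: M = 51.6 kN·m/kg
  tungsten: M = 30.8 kN·m/kg
  gray cast iron: M = 19.3 kN·m/kg
  bronze: M = 16.9 kN·m/kg
Highest index: molybdenum.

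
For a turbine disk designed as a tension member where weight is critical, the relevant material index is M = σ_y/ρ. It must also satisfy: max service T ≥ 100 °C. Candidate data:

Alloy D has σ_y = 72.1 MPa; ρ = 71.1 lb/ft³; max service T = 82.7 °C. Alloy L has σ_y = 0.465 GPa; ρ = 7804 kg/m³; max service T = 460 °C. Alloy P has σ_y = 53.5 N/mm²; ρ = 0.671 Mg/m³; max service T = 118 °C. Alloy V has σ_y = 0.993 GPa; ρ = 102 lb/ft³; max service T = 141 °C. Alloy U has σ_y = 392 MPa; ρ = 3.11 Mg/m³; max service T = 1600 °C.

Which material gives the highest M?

alloy V

Screen on constraints: max service T ≥ 100 °C. Survivors: alloy L, alloy P, alloy V, alloy U.
In SI units:
  alloy L: σ_y = 465.0 MPa, ρ = 7804 kg/m³
  alloy P: σ_y = 53.50 MPa, ρ = 671.0 kg/m³
  alloy V: σ_y = 993.0 MPa, ρ = 1634 kg/m³
  alloy U: σ_y = 392.0 MPa, ρ = 3110 kg/m³
  alloy V: M = 608 kN·m/kg
  alloy U: M = 126 kN·m/kg
  alloy P: M = 79.7 kN·m/kg
  alloy L: M = 59.6 kN·m/kg
Alloy V ranks first.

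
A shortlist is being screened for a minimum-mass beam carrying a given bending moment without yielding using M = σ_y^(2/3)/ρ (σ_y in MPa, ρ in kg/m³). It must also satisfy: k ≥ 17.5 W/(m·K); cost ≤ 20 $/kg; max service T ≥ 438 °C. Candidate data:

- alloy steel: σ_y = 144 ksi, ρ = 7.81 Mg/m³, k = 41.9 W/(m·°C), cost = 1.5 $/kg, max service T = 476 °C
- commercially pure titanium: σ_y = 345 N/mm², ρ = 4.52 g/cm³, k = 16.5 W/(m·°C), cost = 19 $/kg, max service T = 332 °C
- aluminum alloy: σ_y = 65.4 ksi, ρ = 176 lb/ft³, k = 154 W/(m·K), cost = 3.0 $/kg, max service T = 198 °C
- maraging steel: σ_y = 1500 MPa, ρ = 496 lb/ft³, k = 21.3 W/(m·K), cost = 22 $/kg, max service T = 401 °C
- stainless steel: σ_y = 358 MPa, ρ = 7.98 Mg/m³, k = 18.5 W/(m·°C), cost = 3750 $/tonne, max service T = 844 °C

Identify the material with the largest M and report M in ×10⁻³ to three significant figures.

alloy steel, M = 12.7×10⁻³

Screen on constraints: k ≥ 17.5 W/(m·K); cost ≤ 20 $/kg; max service T ≥ 438 °C. Survivors: alloy steel, stainless steel.
Normalizing units and computing the index:
  alloy steel: σ_y = 992.8 MPa, ρ = 7810 kg/m³
  stainless steel: σ_y = 358.0 MPa, ρ = 7980 kg/m³
  alloy steel: M = 12.7×10⁻³
  stainless steel: M = 6.32×10⁻³
Alloy steel has the largest M.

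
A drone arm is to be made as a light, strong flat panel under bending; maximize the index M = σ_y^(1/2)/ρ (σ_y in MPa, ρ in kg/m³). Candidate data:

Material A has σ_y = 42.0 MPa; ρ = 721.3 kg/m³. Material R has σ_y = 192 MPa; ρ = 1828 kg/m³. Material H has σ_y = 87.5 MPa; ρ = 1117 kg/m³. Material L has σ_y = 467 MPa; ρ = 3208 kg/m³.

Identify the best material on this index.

material A

Computing M directly (units already consistent):
  material A: M = 8.98×10⁻³
  material H: M = 8.37×10⁻³
  material R: M = 7.58×10⁻³
  material L: M = 6.74×10⁻³
Highest index: material A.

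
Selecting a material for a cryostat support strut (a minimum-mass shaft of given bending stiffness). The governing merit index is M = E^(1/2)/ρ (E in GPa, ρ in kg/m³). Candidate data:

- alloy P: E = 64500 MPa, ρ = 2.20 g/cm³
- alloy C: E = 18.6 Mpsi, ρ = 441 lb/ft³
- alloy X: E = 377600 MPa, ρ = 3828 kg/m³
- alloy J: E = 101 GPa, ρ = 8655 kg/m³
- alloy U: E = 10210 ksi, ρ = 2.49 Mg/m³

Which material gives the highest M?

In SI units:
  alloy P: E = 64.50 GPa, ρ = 2200 kg/m³
  alloy C: E = 128.2 GPa, ρ = 7064 kg/m³
  alloy X: E = 377.6 GPa, ρ = 3828 kg/m³
  alloy J: E = 101.0 GPa, ρ = 8655 kg/m³
  alloy U: E = 70.40 GPa, ρ = 2490 kg/m³
  alloy X: M = 5.08×10⁻³
  alloy P: M = 3.65×10⁻³
  alloy U: M = 3.37×10⁻³
  alloy C: M = 1.60×10⁻³
  alloy J: M = 1.16×10⁻³
Highest index: alloy X.

alloy X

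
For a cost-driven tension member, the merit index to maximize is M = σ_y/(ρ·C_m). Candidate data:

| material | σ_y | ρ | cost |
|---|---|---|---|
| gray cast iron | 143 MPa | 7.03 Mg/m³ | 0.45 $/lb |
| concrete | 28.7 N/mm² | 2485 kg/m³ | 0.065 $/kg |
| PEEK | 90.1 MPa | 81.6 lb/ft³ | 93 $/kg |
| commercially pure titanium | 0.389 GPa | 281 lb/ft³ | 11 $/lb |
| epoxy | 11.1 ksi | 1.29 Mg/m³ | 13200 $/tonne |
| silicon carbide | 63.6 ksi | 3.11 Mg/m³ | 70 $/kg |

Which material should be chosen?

Normalizing units and computing the index:
  gray cast iron: σ_y = 143.0 MPa, ρ = 7030 kg/m³, cost = 0.9921 $/kg
  concrete: σ_y = 28.70 MPa, ρ = 2485 kg/m³, cost = 0.06500 $/kg
  PEEK: σ_y = 90.10 MPa, ρ = 1307 kg/m³, cost = 93.00 $/kg
  commercially pure titanium: σ_y = 389.0 MPa, ρ = 4501 kg/m³, cost = 24.25 $/kg
  epoxy: σ_y = 76.53 MPa, ρ = 1290 kg/m³, cost = 13.20 $/kg
  silicon carbide: σ_y = 438.5 MPa, ρ = 3110 kg/m³, cost = 70.00 $/kg
  concrete: M = 178 kN·m per $
  gray cast iron: M = 20.5 kN·m per $
  epoxy: M = 4.49 kN·m per $
  commercially pure titanium: M = 3.56 kN·m per $
  silicon carbide: M = 2.01 kN·m per $
  PEEK: M = 0.741 kN·m per $
The maximum is for concrete.

concrete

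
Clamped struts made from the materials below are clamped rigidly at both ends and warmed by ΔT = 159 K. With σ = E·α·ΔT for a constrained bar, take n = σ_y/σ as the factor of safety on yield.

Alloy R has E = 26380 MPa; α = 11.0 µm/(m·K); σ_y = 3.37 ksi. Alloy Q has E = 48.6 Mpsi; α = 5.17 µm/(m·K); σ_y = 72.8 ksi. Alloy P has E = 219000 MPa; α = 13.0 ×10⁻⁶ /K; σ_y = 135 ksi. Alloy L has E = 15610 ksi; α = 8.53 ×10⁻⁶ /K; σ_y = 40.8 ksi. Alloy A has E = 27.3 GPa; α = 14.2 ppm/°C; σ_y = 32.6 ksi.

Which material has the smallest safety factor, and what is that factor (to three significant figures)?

alloy R, n = 0.504

In consistent units (E in GPa, α in ×10⁻⁶/K, σ_y in MPa):
  alloy R: E = 26.38, α = 11.0, σ_y = 23.24 → σ = 46.1 MPa, n = 0.504
  alloy Q: E = 335.1, α = 5.17, σ_y = 501.9 → σ = 275 MPa, n = 1.82
  alloy P: E = 219.0, α = 13.0, σ_y = 930.8 → σ = 453 MPa, n = 2.06
  alloy L: E = 107.6, α = 8.53, σ_y = 281.3 → σ = 146 MPa, n = 1.93
  alloy A: E = 27.30, α = 14.2, σ_y = 224.8 → σ = 61.6 MPa, n = 3.65
Alloy R has the lowest safety factor, n = 0.504.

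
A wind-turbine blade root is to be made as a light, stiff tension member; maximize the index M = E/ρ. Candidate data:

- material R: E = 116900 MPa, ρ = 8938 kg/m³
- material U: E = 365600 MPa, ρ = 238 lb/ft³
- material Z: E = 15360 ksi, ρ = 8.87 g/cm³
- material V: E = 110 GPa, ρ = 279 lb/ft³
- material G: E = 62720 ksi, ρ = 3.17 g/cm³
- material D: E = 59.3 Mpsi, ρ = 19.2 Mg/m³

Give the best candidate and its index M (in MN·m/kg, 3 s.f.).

material G, M = 136 MN·m/kg

In SI units:
  material R: E = 116.9 GPa, ρ = 8938 kg/m³
  material U: E = 365.6 GPa, ρ = 3812 kg/m³
  material Z: E = 105.9 GPa, ρ = 8870 kg/m³
  material V: E = 110.0 GPa, ρ = 4469 kg/m³
  material G: E = 432.4 GPa, ρ = 3170 kg/m³
  material D: E = 408.9 GPa, ρ = 19200 kg/m³
  material G: M = 136 MN·m/kg
  material U: M = 95.9 MN·m/kg
  material V: M = 24.6 MN·m/kg
  material D: M = 21.3 MN·m/kg
  material R: M = 13.1 MN·m/kg
  material Z: M = 11.9 MN·m/kg
The maximum is for material G.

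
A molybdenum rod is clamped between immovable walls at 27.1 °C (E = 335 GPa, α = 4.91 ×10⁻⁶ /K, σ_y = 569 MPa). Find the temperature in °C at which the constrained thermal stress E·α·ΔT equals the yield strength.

E·α·ΔT = 569.0 MPa ⇒ ΔT = 569.0 / (335.0×10³ × 4.91×10⁻⁶) = 345.9 K.
T = 27.1 + 345.9 = 373.0 °C.

373 °C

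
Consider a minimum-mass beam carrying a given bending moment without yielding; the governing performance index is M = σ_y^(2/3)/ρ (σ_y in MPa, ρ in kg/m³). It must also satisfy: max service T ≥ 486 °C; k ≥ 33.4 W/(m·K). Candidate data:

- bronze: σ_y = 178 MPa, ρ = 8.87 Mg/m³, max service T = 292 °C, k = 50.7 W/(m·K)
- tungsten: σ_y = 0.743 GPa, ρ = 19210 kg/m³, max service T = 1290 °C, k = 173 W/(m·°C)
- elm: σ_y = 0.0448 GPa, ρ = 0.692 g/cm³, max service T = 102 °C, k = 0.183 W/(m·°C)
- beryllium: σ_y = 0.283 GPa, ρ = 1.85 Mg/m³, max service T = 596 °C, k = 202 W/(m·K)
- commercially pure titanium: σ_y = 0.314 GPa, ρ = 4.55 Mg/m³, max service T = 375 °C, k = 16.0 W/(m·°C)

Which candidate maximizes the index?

Screen on constraints: max service T ≥ 486 °C; k ≥ 33.4 W/(m·K). Survivors: tungsten, beryllium.
Normalizing units and computing the index:
  tungsten: σ_y = 743.0 MPa, ρ = 19210 kg/m³
  beryllium: σ_y = 283.0 MPa, ρ = 1850 kg/m³
  beryllium: M = 23.3×10⁻³
  tungsten: M = 4.27×10⁻³
Highest index: beryllium.

beryllium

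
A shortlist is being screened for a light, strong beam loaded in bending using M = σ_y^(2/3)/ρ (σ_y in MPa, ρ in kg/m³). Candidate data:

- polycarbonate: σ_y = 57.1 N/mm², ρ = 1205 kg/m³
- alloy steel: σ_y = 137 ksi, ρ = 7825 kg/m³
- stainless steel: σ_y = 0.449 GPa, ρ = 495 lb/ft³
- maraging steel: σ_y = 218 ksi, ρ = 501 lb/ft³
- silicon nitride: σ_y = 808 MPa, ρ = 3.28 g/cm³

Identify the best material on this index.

Convert each candidate to consistent units, then evaluate M:
  polycarbonate: σ_y = 57.10 MPa, ρ = 1205 kg/m³
  alloy steel: σ_y = 944.6 MPa, ρ = 7825 kg/m³
  stainless steel: σ_y = 449.0 MPa, ρ = 7929 kg/m³
  maraging steel: σ_y = 1503 MPa, ρ = 8025 kg/m³
  silicon nitride: σ_y = 808.0 MPa, ρ = 3280 kg/m³
  silicon nitride: M = 26.4×10⁻³
  maraging steel: M = 16.4×10⁻³
  polycarbonate: M = 12.3×10⁻³
  alloy steel: M = 12.3×10⁻³
  stainless steel: M = 7.40×10⁻³
The maximum is for silicon nitride.

silicon nitride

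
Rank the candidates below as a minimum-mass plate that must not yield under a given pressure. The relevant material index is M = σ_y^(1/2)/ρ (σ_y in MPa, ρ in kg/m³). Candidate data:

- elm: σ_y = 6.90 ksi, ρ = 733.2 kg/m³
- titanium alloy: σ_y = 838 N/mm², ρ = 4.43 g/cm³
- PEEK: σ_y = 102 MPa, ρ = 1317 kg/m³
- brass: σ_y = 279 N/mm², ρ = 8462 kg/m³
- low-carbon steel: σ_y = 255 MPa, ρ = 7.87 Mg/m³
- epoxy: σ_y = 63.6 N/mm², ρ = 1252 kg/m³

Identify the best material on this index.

elm

Normalizing units and computing the index:
  elm: σ_y = 47.57 MPa, ρ = 733.2 kg/m³
  titanium alloy: σ_y = 838.0 MPa, ρ = 4430 kg/m³
  PEEK: σ_y = 102.0 MPa, ρ = 1317 kg/m³
  brass: σ_y = 279.0 MPa, ρ = 8462 kg/m³
  low-carbon steel: σ_y = 255.0 MPa, ρ = 7870 kg/m³
  epoxy: σ_y = 63.60 MPa, ρ = 1252 kg/m³
  elm: M = 9.41×10⁻³
  PEEK: M = 7.67×10⁻³
  titanium alloy: M = 6.53×10⁻³
  epoxy: M = 6.37×10⁻³
  low-carbon steel: M = 2.03×10⁻³
  brass: M = 1.97×10⁻³
Elm ranks first.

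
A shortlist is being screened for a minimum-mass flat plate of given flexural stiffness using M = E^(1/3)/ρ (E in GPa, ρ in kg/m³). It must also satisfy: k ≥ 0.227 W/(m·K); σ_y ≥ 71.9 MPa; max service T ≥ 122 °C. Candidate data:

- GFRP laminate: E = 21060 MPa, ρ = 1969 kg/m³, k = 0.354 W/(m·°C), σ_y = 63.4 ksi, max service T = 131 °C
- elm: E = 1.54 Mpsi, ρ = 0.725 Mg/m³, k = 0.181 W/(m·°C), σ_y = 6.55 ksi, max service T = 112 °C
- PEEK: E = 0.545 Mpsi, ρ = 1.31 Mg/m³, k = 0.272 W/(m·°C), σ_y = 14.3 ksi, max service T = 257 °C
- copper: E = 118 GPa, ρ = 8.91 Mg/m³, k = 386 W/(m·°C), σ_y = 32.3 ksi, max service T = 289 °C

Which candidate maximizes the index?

Screen on constraints: k ≥ 0.227 W/(m·K); σ_y ≥ 71.9 MPa; max service T ≥ 122 °C. Survivors: GFRP laminate, PEEK, copper.
After converting to SI:
  GFRP laminate: E = 21.06 GPa, ρ = 1969 kg/m³
  PEEK: E = 3.758 GPa, ρ = 1310 kg/m³
  copper: E = 118.0 GPa, ρ = 8910 kg/m³
  GFRP laminate: M = 1.40×10⁻³
  PEEK: M = 1.19×10⁻³
  copper: M = 0.550×10⁻³
GFRP laminate ranks first.

GFRP laminate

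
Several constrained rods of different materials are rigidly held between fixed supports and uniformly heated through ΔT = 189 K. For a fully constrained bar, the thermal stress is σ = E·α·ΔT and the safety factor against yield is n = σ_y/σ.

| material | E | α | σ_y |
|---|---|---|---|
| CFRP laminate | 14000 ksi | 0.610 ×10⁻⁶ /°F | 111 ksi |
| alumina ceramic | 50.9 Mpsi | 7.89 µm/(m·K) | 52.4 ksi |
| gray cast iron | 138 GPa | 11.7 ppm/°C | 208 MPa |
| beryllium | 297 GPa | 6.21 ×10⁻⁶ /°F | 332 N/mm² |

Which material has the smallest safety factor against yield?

beryllium

In consistent units (E in GPa, α in ×10⁻⁶/K, σ_y in MPa):
  CFRP laminate: E = 96.53, α = 1.10, σ_y = 765.3 → σ = 20.0 MPa, n = 38.2
  alumina ceramic: E = 350.9, α = 7.89, σ_y = 361.3 → σ = 523 MPa, n = 0.690
  gray cast iron: E = 138.0, α = 11.7, σ_y = 208.0 → σ = 305 MPa, n = 0.682
  beryllium: E = 297.0, α = 11.2, σ_y = 332.0 → σ = 627 MPa, n = 0.529
The minimum is beryllium at n = 0.529.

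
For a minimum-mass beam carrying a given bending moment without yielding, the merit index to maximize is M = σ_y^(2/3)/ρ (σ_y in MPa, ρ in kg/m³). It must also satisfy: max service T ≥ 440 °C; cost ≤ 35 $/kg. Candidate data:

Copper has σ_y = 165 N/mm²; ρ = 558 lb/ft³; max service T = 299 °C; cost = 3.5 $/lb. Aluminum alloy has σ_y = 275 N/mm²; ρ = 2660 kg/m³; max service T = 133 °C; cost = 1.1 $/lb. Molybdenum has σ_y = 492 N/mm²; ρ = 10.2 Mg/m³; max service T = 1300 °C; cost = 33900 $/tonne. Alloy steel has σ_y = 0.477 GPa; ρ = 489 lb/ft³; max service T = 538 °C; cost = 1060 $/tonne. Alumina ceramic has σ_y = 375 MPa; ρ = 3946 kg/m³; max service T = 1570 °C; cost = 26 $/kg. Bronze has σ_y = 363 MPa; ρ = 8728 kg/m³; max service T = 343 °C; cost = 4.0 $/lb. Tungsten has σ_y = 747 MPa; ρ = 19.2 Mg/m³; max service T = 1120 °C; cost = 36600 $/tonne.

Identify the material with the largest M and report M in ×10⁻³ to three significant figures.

Screen on constraints: max service T ≥ 440 °C; cost ≤ 35 $/kg. Survivors: molybdenum, alloy steel, alumina ceramic.
Putting every candidate on a common basis:
  molybdenum: σ_y = 492.0 MPa, ρ = 10200 kg/m³
  alloy steel: σ_y = 477.0 MPa, ρ = 7833 kg/m³
  alumina ceramic: σ_y = 375.0 MPa, ρ = 3946 kg/m³
  alumina ceramic: M = 13.2×10⁻³
  alloy steel: M = 7.79×10⁻³
  molybdenum: M = 6.11×10⁻³
Alumina ceramic has the largest M.

alumina ceramic, M = 13.2×10⁻³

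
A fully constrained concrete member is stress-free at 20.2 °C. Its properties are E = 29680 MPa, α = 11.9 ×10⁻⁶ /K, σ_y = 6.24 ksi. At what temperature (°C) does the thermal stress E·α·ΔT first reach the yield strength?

E = 29680 MPa = 29.68 GPa.
σ_y = 6.24 ksi = 43.02 MPa.
E·α·ΔT = 43.02 MPa ⇒ ΔT = 43.02 / (29.68×10³ × 11.9×10⁻⁶) = 121.8 K.
T = 20.2 + 121.8 = 142.0 °C.

142 °C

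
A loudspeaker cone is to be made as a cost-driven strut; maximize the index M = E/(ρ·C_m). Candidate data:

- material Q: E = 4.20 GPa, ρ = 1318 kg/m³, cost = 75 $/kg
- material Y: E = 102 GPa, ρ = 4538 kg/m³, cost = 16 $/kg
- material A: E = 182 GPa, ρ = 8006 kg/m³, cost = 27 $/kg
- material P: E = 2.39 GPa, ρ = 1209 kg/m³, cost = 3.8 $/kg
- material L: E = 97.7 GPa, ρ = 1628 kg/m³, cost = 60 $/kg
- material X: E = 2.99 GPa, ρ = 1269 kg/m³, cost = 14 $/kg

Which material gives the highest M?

material Y

Computing M directly (units already consistent):
  material Y: M = 1.40 MN·m per $
  material L: M = 1.00 MN·m per $
  material A: M = 0.842 MN·m per $
  material P: M = 0.520 MN·m per $
  material X: M = 0.168 MN·m per $
  material Q: M = 0.0425 MN·m per $
Material Y has the largest M.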